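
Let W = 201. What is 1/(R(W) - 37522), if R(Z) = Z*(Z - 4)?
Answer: 1/2075 ≈ 0.00048193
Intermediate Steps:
R(Z) = Z*(-4 + Z)
1/(R(W) - 37522) = 1/(201*(-4 + 201) - 37522) = 1/(201*197 - 37522) = 1/(39597 - 37522) = 1/2075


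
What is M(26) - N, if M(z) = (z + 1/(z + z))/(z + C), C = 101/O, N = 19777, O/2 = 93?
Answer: -2538489445/128362 ≈ -19776.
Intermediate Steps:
O = 186 (O = 2*93 = 186)
C = 101/186 ≈ 0.54301
M(z) = (z + 1/(2*z))/(101/186 + z) (M(z) = (z + 1/(z + z))/(z + 101/186) = (z + 1/(2*z))/(101/186 + z))
M(26) - N = 93*(1 + 2*26²)/(26*(101 + 186*26)) - 1*19777 = 93*(1/26)*(1 + 2*676)/(101 + 4836) - 19777 = 93*(1/26)*(1 + 1352)/4937 - 19777 = 93*(1/26)*(1/4937)*1353 - 19777 = 125829/128362 - 19777 = -2538489445/128362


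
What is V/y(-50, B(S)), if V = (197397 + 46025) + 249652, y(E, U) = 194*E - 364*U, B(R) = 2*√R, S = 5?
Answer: -119570445/2286002 + 22434867*√5/5715005 ≈ -43.528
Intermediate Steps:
y(E, U) = -364*U + 194*E
V = 493074 (V = 243422 + 249652 = 493074)
V/y(-50, B(S)) = 493074/(-728*√5 + 194*(-50)) = 493074/(-728*√5 - 9700) = 493074/(-9700 - 728*√5)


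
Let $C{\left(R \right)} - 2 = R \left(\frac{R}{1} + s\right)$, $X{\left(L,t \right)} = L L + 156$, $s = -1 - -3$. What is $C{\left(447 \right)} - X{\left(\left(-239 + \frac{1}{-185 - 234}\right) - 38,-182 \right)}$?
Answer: $\frac{21737730893}{175561} \approx 1.2382 \cdot 10^{5}$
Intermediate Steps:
$s = 2$ ($s = -1 + 3 = 2$)
$X{\left(L,t \right)} = 156 + L^{2}$ ($X{\left(L,t \right)} = L^{2} + 156 = 156 + L^{2}$)
$C{\left(R \right)} = 2 + R \left(2 + R\right)$ ($C{\left(R \right)} = 2 + R \left(\frac{R}{1} + 2\right) = 2 + R \left(R 1 + 2\right) = 2 + R \left(R + 2\right) = 2 + R \left(2 + R\right)$)
$C{\left(447 \right)} - X{\left(\left(-239 + \frac{1}{-185 - 234}\right) - 38,-182 \right)} = \left(2 + 447^{2} + 2 \cdot 447\right) - \left(156 + \left(\left(-239 + \frac{1}{-185 - 234}\right) - 38\right)^{2}\right) = \left(2 + 199809 + 894\right) - \left(156 + \left(\left(-239 + \frac{1}{-419}\right) - 38\right)^{2}\right) = 200705 - \left(156 + \left(\left(-239 - \frac{1}{419}\right) - 38\right)^{2}\right) = 200705 - \left(156 + \left(- \frac{100142}{419} - 38\right)^{2}\right) = 200705 - \left(156 + \left(- \frac{116064}{419}\right)^{2}\right) = 200705 - \left(156 + \frac{13470852096}{175561}\right) = 200705 - \frac{13498239612}{175561} = \frac{21737730893}{175561}$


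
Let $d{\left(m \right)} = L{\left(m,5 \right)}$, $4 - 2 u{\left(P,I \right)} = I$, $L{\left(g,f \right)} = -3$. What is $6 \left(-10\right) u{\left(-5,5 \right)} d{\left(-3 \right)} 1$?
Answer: $-90$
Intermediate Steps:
$u{\left(P,I \right)} = 2 - \frac{I}{2}$
$d{\left(m \right)} = -3$
$6 \left(-10\right) u{\left(-5,5 \right)} d{\left(-3 \right)} 1 = 6 \left(-10\right) \left(2 - \frac{5}{2}\right) \left(-3\right) 1 = - 60 \left(2 - \frac{5}{2}\right) \left(-3\right) 1 = - 60 \left(- \frac{1}{2}\right) \left(-3\right) 1 = - 60 \cdot \frac{3}{2} \cdot 1 = \left(-60\right) \frac{3}{2} = -90$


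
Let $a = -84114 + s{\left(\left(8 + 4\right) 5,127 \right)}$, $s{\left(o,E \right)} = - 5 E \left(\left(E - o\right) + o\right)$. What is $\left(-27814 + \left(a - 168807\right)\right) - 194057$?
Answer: $-555437$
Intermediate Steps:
$s{\left(o,E \right)} = - 5 E^{2}$ ($s{\left(o,E \right)} = - 5 E E = - 5 E^{2}$)
$a = -164759$ ($a = -84114 - 5 \cdot 127^{2} = -84114 - 80645 = -164759$)
$\left(-27814 + \left(a - 168807\right)\right) - 194057 = \left(-27814 - 333566\right) - 194057 = -361380 - 194057 = -555437$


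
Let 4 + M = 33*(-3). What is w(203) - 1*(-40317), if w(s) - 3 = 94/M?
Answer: 4152866/103 ≈ 40319.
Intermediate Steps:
M = -103 (M = -4 + 33*(-3) = -4 - 99 = -103)
w(s) = 215/103 (w(s) = 3 + 94/(-103) = 3 + 94*(-1/103) = 3 - 94/103 = 215/103)
w(203) - 1*(-40317) = 215/103 - 1*(-40317) = 215/103 + 40317 = 4152866/103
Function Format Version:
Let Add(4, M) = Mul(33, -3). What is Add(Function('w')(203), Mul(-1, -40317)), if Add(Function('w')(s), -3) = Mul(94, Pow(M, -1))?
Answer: Rational(4152866, 103) ≈ 40319.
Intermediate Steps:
M = -103 (M = Add(-4, Mul(33, -3)) = Add(-4, -99) = -103)
Function('w')(s) = Rational(215, 103) (Function('w')(s) = Add(3, Mul(94, Pow(-103, -1))) = Add(3, Mul(94, Rational(-1, 103))) = Add(3, Rational(-94, 103)) = Rational(215, 103))
Add(Function('w')(203), Mul(-1, -40317)) = Add(Rational(215, 103), Mul(-1, -40317)) = Add(Rational(215, 103), 40317) = Rational(4152866, 103)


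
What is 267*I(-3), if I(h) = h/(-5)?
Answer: 801/5 ≈ 160.20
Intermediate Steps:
I(h) = -h/5 (I(h) = h*(-⅕) = -h/5)
267*I(-3) = 267*(-⅕*(-3)) = 267*(⅗) = 801/5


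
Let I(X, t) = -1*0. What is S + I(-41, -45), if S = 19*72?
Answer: 1368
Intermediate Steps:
I(X, t) = 0
S = 1368
S + I(-41, -45) = 1368 + 0 = 1368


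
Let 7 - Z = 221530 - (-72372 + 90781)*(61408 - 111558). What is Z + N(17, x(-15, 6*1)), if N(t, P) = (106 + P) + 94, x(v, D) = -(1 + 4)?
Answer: -923432678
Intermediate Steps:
x(v, D) = -5 (x(v, D) = -1*5 = -5)
Z = -923432873 (Z = 7 - (221530 - (-72372 + 90781)*(61408 - 111558)) = 7 - (221530 - 18409*(-50150)) = 7 - (221530 - 1*(-923211350)) = 7 - (221530 + 923211350) = 7 - 1*923432880 = 7 - 923432880 = -923432873)
N(t, P) = 200 + P
Z + N(17, x(-15, 6*1)) = -923432873 + (200 - 5) = -923432873 + 195 = -923432678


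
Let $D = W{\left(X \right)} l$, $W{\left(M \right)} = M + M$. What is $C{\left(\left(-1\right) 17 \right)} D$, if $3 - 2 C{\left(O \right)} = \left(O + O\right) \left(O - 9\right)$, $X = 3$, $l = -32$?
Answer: $84576$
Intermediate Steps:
$C{\left(O \right)} = \frac{3}{2} - O \left(-9 + O\right)$ ($C{\left(O \right)} = \frac{3}{2} - \frac{\left(O + O\right) \left(O - 9\right)}{2} = \frac{3}{2} - \frac{2 O \left(-9 + O\right)}{2} = \frac{3}{2} - O \left(-9 + O\right)$)
$W{\left(M \right)} = 2 M$
$D = -192$ ($D = 2 \cdot 3 \left(-32\right) = 6 \left(-32\right) = -192$)
$C{\left(\left(-1\right) 17 \right)} D = \left(\frac{3}{2} - \left(\left(-1\right) 17\right)^{2} + 9 \left(\left(-1\right) 17\right)\right) \left(-192\right) = \left(\frac{3}{2} - \left(-17\right)^{2} + 9 \left(-17\right)\right) \left(-192\right) = \left(\frac{3}{2} - 289 - 153\right) \left(-192\right) = \left(- \frac{881}{2}\right) \left(-192\right) = 84576$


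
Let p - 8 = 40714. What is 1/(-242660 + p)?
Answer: -1/201938 ≈ -4.9520e-6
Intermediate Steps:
p = 40722 (p = 8 + 40714 = 40722)
1/(-242660 + p) = 1/(-242660 + 40722) = 1/(-201938) = -1/201938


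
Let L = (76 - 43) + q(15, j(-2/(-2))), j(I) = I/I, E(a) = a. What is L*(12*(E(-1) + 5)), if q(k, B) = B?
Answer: 1632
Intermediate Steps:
j(I) = 1
L = 34 (L = (76 - 43) + 1 = 33 + 1 = 34)
L*(12*(E(-1) + 5)) = 34*(12*(-1 + 5)) = 34*(12*4) = 34*48 = 1632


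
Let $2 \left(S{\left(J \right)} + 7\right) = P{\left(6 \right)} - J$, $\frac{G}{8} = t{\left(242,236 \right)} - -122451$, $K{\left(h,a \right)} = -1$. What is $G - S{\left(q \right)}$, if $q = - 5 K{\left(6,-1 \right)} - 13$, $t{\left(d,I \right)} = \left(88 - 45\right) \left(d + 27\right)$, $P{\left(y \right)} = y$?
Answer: $1072144$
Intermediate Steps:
$t{\left(d,I \right)} = 1161 + 43 d$ ($t{\left(d,I \right)} = 43 \left(27 + d\right) = 1161 + 43 d$)
$G = 1072144$ ($G = 8 \left(\left(1161 + 43 \cdot 242\right) - -122451\right) = 8 \left(\left(1161 + 10406\right) + 122451\right) = 8 \left(11567 + 122451\right) = 8 \cdot 134018 = 1072144$)
$q = -8$ ($q = \left(-5\right) \left(-1\right) - 13 = 5 - 13 = -8$)
$S{\left(J \right)} = -4 - \frac{J}{2}$ ($S{\left(J \right)} = -7 + \frac{6 - J}{2} = -7 - \left(-3 + \frac{J}{2}\right) = -4 - \frac{J}{2}$)
$G - S{\left(q \right)} = 1072144 - \left(-4 - -4\right) = 1072144 - \left(-4 + 4\right) = 1072144 - 0 = 1072144 + 0 = 1072144$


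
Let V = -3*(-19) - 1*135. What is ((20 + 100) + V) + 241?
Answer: 283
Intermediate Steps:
V = -78 (V = 57 - 135 = -78)
((20 + 100) + V) + 241 = ((20 + 100) - 78) + 241 = (120 - 78) + 241 = 42 + 241 = 283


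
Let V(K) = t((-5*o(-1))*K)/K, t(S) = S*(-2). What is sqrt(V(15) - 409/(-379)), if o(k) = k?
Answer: 7*I*sqrt(26151)/379 ≈ 2.9868*I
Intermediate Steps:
t(S) = -2*S
V(K) = -10 (V(K) = (-2*(-5*(-1))*K)/K = (-10*K)/K = -10)
sqrt(V(15) - 409/(-379)) = sqrt(-10 - 409/(-379)) = sqrt(-10 - 409*(-1/379)) = sqrt(-10 + 409/379) = sqrt(-3381/379) = 7*I*sqrt(26151)/379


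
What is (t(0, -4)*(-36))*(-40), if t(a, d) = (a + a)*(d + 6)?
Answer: 0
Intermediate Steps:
t(a, d) = 2*a*(6 + d) (t(a, d) = (2*a)*(6 + d) = 2*a*(6 + d))
(t(0, -4)*(-36))*(-40) = ((2*0*(6 - 4))*(-36))*(-40) = ((2*0*2)*(-36))*(-40) = (0*(-36))*(-40) = 0*(-40) = 0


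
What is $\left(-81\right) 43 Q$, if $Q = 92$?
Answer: $-320436$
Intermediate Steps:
$\left(-81\right) 43 Q = \left(-81\right) 43 \cdot 92 = \left(-3483\right) 92 = -320436$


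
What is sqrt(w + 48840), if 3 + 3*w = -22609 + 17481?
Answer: sqrt(424167)/3 ≈ 217.09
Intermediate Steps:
w = -5131/3 (w = -1 + (-22609 + 17481)/3 = -1 + (1/3)*(-5128) = -1 - 5128/3 = -5131/3 ≈ -1710.3)
sqrt(w + 48840) = sqrt(-5131/3 + 48840) = sqrt(141389/3) = sqrt(424167)/3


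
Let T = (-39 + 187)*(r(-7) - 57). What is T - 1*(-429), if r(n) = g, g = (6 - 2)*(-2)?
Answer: -9191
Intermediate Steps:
g = -8 (g = 4*(-2) = -8)
r(n) = -8
T = -9620 (T = (-39 + 187)*(-8 - 57) = 148*(-65) = -9620)
T - 1*(-429) = -9620 - 1*(-429) = -9620 + 429 = -9191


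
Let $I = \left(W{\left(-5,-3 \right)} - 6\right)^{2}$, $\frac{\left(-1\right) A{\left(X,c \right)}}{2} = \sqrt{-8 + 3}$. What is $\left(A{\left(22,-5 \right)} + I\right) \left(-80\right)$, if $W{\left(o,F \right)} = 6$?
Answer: $160 i \sqrt{5} \approx 357.77 i$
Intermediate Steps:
$A{\left(X,c \right)} = - 2 i \sqrt{5}$ ($A{\left(X,c \right)} = - 2 \sqrt{-8 + 3} = - 2 \sqrt{-5} = - 2 i \sqrt{5}$)
$I = 0$ ($I = \left(6 - 6\right)^{2} = 0^{2} = 0$)
$\left(A{\left(22,-5 \right)} + I\right) \left(-80\right) = \left(- 2 i \sqrt{5} + 0\right) \left(-80\right) = - 2 i \sqrt{5} \left(-80\right) = 160 i \sqrt{5}$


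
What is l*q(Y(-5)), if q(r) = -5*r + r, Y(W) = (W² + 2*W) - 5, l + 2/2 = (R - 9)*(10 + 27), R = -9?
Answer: 26680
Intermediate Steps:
l = -667 (l = -1 + (-9 - 9)*(10 + 27) = -1 - 18*37 = -1 - 666 = -667)
Y(W) = -5 + W² + 2*W
q(r) = -4*r
l*q(Y(-5)) = -(-2668)*(-5 + (-5)² + 2*(-5)) = -(-2668)*(-5 + 25 - 10) = -(-2668)*10 = -667*(-40) = 26680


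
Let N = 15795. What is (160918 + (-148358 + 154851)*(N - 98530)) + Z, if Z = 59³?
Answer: -536832058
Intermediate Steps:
Z = 205379
(160918 + (-148358 + 154851)*(N - 98530)) + Z = (160918 + (-148358 + 154851)*(15795 - 98530)) + 205379 = (160918 + 6493*(-82735)) + 205379 = (160918 - 537198355) + 205379 = -537037437 + 205379 = -536832058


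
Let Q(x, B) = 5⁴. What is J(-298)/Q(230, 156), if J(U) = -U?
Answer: 298/625 ≈ 0.47680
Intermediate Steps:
Q(x, B) = 625
J(-298)/Q(230, 156) = -1*(-298)/625 = 298*(1/625) = 298/625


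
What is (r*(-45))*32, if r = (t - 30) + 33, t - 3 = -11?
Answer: 7200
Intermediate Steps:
t = -8 (t = 3 - 11 = -8)
r = -5 (r = (-8 - 30) + 33 = -38 + 33 = -5)
(r*(-45))*32 = -5*(-45)*32 = 225*32 = 7200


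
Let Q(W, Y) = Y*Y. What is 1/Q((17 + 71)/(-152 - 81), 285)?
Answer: 1/81225 ≈ 1.2311e-5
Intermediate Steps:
Q(W, Y) = Y²
1/Q((17 + 71)/(-152 - 81), 285) = 1/(285²) = 1/81225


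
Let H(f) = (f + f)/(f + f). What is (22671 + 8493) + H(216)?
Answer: 31165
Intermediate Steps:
H(f) = 1 (H(f) = (2*f)/((2*f)) = (2*f)*(1/(2*f)) = 1)
(22671 + 8493) + H(216) = (22671 + 8493) + 1 = 31164 + 1 = 31165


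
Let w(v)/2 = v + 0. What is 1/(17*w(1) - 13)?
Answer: 1/21 ≈ 0.047619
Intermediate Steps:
w(v) = 2*v (w(v) = 2*(v + 0) = 2*v)
1/(17*w(1) - 13) = 1/(17*(2*1) - 13) = 1/(17*2 - 13) = 1/(34 - 13) = 1/21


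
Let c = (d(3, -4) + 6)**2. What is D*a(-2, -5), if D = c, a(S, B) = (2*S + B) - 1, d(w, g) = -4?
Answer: -40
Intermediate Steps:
a(S, B) = -1 + B + 2*S (a(S, B) = (B + 2*S) - 1 = -1 + B + 2*S)
c = 4 (c = (-4 + 6)**2 = 2**2 = 4)
D = 4
D*a(-2, -5) = 4*(-1 - 5 + 2*(-2)) = 4*(-1 - 5 - 4) = 4*(-10) = -40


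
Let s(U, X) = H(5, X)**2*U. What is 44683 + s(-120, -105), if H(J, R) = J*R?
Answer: -33030317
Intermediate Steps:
s(U, X) = 25*U*X**2 (s(U, X) = (5*X)**2*U = (25*X**2)*U = 25*U*X**2)
44683 + s(-120, -105) = 44683 + 25*(-120)*(-105)**2 = 44683 + 25*(-120)*11025 = 44683 - 33075000 = -33030317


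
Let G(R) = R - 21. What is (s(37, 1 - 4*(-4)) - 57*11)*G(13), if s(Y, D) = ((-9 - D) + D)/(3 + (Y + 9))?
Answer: 245856/49 ≈ 5017.5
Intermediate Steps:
s(Y, D) = -9/(12 + Y) (s(Y, D) = -9/(3 + (9 + Y)) = -9/(12 + Y))
G(R) = -21 + R
(s(37, 1 - 4*(-4)) - 57*11)*G(13) = (-9/(12 + 37) - 57*11)*(-21 + 13) = (-9/49 - 627)*(-8) = -30732/49*(-8) = 245856/49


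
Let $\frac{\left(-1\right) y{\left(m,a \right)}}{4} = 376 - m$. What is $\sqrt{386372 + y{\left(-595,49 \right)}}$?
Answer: $2 \sqrt{95622} \approx 618.46$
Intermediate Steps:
$y{\left(m,a \right)} = -1504 + 4 m$ ($y{\left(m,a \right)} = - 4 \left(376 - m\right) = -1504 + 4 m$)
$\sqrt{386372 + y{\left(-595,49 \right)}} = \sqrt{386372 + \left(-1504 + 4 \left(-595\right)\right)} = \sqrt{386372 - 3884} = \sqrt{382488} = 2 \sqrt{95622}$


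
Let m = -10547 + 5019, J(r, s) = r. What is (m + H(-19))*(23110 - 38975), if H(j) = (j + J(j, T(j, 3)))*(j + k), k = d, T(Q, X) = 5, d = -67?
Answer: 35854900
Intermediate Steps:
m = -5528
k = -67
H(j) = 2*j*(-67 + j) (H(j) = (j + j)*(j - 67) = (2*j)*(-67 + j) = 2*j*(-67 + j))
(m + H(-19))*(23110 - 38975) = (-5528 + 2*(-19)*(-67 - 19))*(23110 - 38975) = (-5528 + 2*(-19)*(-86))*(-15865) = (-5528 + 3268)*(-15865) = -2260*(-15865) = 35854900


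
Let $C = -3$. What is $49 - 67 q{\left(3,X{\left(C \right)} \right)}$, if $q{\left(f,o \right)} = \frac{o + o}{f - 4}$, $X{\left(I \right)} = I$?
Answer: $-353$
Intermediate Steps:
$q{\left(f,o \right)} = \frac{2 o}{-4 + f}$
$49 - 67 q{\left(3,X{\left(C \right)} \right)} = 49 - 67 \cdot 2 \left(-3\right) \frac{1}{-4 + 3} = 49 - 67 \cdot 2 \left(-3\right) \frac{1}{-1} = 49 - 67 \cdot 2 \left(-3\right) \left(-1\right) = 49 - 402 = -353$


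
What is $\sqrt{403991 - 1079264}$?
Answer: $i \sqrt{675273} \approx 821.75 i$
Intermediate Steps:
$\sqrt{403991 - 1079264} = \sqrt{-675273} = i \sqrt{675273}$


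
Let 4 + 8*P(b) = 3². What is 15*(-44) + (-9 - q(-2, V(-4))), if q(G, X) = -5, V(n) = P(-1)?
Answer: -664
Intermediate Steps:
P(b) = 5/8 (P(b) = -½ + (⅛)*3² = -½ + (⅛)*9 = -½ + 9/8 = 5/8)
V(n) = 5/8
15*(-44) + (-9 - q(-2, V(-4))) = 15*(-44) + (-9 - 1*(-5)) = -660 + (-9 + 5) = -660 - 4 = -664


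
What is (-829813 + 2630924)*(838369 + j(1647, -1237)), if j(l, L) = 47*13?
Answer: 1511096106780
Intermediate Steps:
j(l, L) = 611
(-829813 + 2630924)*(838369 + j(1647, -1237)) = (-829813 + 2630924)*(838369 + 611) = 1801111*838980 = 1511096106780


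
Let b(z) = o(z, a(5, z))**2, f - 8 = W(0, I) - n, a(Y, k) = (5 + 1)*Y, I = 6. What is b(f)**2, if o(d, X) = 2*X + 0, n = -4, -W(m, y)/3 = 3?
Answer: 12960000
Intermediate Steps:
W(m, y) = -9 (W(m, y) = -3*3 = -9)
a(Y, k) = 6*Y
f = 3 (f = 8 + (-9 - 1*(-4)) = 8 + (-9 + 4) = 8 - 5 = 3)
o(d, X) = 2*X
b(z) = 3600 (b(z) = (2*(6*5))**2 = (2*30)**2 = 60**2 = 3600)
b(f)**2 = 3600**2 = 12960000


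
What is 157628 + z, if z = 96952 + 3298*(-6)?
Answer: 234792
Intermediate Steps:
z = 77164 (z = 96952 - 19788 = 77164)
157628 + z = 157628 + 77164 = 234792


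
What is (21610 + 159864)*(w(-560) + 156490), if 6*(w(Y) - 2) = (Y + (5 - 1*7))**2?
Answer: 113856424652/3 ≈ 3.7952e+10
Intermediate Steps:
w(Y) = 2 + (-2 + Y)**2/6 (w(Y) = 2 + (Y + (5 - 1*7))**2/6 = 2 + (Y + (5 - 7))**2/6 = 2 + (Y - 2)**2/6 = 2 + (-2 + Y)**2/6)
(21610 + 159864)*(w(-560) + 156490) = (21610 + 159864)*((2 + (-2 - 560)**2/6) + 156490) = 181474*((2 + (1/6)*(-562)**2) + 156490) = 181474*((2 + (1/6)*315844) + 156490) = 181474*((2 + 157922/3) + 156490) = 181474*(157928/3 + 156490) = 181474*(627398/3) = 113856424652/3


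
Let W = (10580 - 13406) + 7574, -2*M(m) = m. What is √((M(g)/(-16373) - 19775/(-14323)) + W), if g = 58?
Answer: √261193068574674346586/234510479 ≈ 68.916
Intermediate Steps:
M(m) = -m/2
W = 4748 (W = -2826 + 7574 = 4748)
√((M(g)/(-16373) - 19775/(-14323)) + W) = √((-½*58/(-16373) - 19775/(-14323)) + 4748) = √((-29*(-1/16373) - 19775*(-1/14323)) + 4748) = √((29/16373 + 19775/14323) + 4748) = √(324191442/234510479 + 4748) = √(1113779945734/234510479) = √261193068574674346586/234510479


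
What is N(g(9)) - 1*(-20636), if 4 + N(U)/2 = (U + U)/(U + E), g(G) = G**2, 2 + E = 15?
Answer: 969678/47 ≈ 20631.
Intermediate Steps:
E = 13 (E = -2 + 15 = 13)
N(U) = -8 + 4*U/(13 + U) (N(U) = -8 + 2*((U + U)/(U + 13)) = -8 + 2*((2*U)/(13 + U)) = -8 + 2*(2*U/(13 + U)) = -8 + 4*U/(13 + U))
N(g(9)) - 1*(-20636) = 4*(-26 - 1*9**2)/(13 + 9**2) - 1*(-20636) = 4*(-26 - 1*81)/(13 + 81) + 20636 = 4*(-26 - 81)/94 + 20636 = 4*(1/94)*(-107) + 20636 = -214/47 + 20636 = 969678/47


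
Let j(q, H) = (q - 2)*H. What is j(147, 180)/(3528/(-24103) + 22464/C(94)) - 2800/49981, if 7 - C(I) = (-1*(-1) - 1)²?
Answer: 6071701277425/751693547866 ≈ 8.0774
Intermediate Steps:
C(I) = 7 (C(I) = 7 - (-1*(-1) - 1)² = 7 - (1 - 1)² = 7 - 1*0² = 7 - 1*0 = 7 + 0 = 7)
j(q, H) = H*(-2 + q) (j(q, H) = (-2 + q)*H = H*(-2 + q))
j(147, 180)/(3528/(-24103) + 22464/C(94)) - 2800/49981 = (180*(-2 + 147))/(3528/(-24103) + 22464/7) - 2800/49981 = (180*145)/(3528*(-1/24103) + 22464*(⅐)) - 2800*1/49981 = 26100/(-3528/24103 + 22464/7) - 2800/49981 = 26100/(541425096/168721) - 2800/49981 = 26100*(168721/541425096) - 2800/49981 = 122322725/15039586 - 2800/49981 = 6071701277425/751693547866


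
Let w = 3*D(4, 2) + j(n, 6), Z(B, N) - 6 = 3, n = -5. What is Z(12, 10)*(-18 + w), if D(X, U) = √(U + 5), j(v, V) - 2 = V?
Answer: -90 + 27*√7 ≈ -18.565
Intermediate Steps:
Z(B, N) = 9 (Z(B, N) = 6 + 3 = 9)
j(v, V) = 2 + V
D(X, U) = √(5 + U)
w = 8 + 3*√7 (w = 3*√(5 + 2) + (2 + 6) = 3*√7 + 8 = 8 + 3*√7 ≈ 15.937)
Z(12, 10)*(-18 + w) = 9*(-18 + (8 + 3*√7)) = 9*(-10 + 3*√7) = -90 + 27*√7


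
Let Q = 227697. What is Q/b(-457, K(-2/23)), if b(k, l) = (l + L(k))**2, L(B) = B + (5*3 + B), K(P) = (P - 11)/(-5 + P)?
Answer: 346327137/1223320576 ≈ 0.28310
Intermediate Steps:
K(P) = (-11 + P)/(-5 + P)
L(B) = 15 + 2*B (L(B) = B + (15 + B) = 15 + 2*B)
b(k, l) = (15 + l + 2*k)**2 (b(k, l) = (l + (15 + 2*k))**2 = (15 + l + 2*k)**2)
Q/b(-457, K(-2/23)) = 227697/((15 + (-11 - 2/23)/(-5 - 2/23) + 2*(-457))**2) = 227697/((15 + (-11 - 2*1/23)/(-5 - 2*1/23) - 914)**2) = 227697/((15 + (-11 - 2/23)/(-5 - 2/23) - 914)**2) = 227697/((15 - 255/23/(-117/23) - 914)**2) = 227697/((15 - 23/117*(-255/23) - 914)**2) = 227697/((15 + 85/39 - 914)**2) = 227697/((-34976/39)**2) = 227697/(1223320576/1521) = 227697*(1521/1223320576) = 346327137/1223320576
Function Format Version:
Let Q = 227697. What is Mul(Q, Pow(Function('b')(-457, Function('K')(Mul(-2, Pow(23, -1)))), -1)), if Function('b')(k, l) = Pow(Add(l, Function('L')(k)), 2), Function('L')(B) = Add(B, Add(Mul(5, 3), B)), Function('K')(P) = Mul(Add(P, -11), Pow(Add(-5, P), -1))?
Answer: Rational(346327137, 1223320576) ≈ 0.28310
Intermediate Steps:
Function('K')(P) = Mul(Pow(Add(-5, P), -1), Add(-11, P)) (Function('K')(P) = Mul(Add(-11, P), Pow(Add(-5, P), -1)) = Mul(Pow(Add(-5, P), -1), Add(-11, P)))
Function('L')(B) = Add(15, Mul(2, B)) (Function('L')(B) = Add(B, Add(15, B)) = Add(15, Mul(2, B)))
Function('b')(k, l) = Pow(Add(15, l, Mul(2, k)), 2) (Function('b')(k, l) = Pow(Add(l, Add(15, Mul(2, k))), 2) = Pow(Add(15, l, Mul(2, k)), 2))
Mul(Q, Pow(Function('b')(-457, Function('K')(Mul(-2, Pow(23, -1)))), -1)) = Mul(227697, Pow(Pow(Add(15, Mul(Pow(Add(-5, Mul(-2, Pow(23, -1))), -1), Add(-11, Mul(-2, Pow(23, -1)))), Mul(2, -457)), 2), -1)) = Mul(227697, Pow(Pow(Add(15, Mul(Pow(Add(-5, Mul(-2, Rational(1, 23))), -1), Add(-11, Mul(-2, Rational(1, 23)))), -914), 2), -1)) = Mul(227697, Pow(Pow(Add(15, Mul(Pow(Add(-5, Rational(-2, 23)), -1), Add(-11, Rational(-2, 23))), -914), 2), -1)) = Mul(227697, Pow(Pow(Add(15, Mul(Pow(Rational(-117, 23), -1), Rational(-255, 23)), -914), 2), -1)) = Mul(227697, Pow(Pow(Add(15, Mul(Rational(-23, 117), Rational(-255, 23)), -914), 2), -1)) = Mul(227697, Pow(Pow(Add(15, Rational(85, 39), -914), 2), -1)) = Mul(227697, Pow(Pow(Rational(-34976, 39), 2), -1)) = Mul(227697, Pow(Rational(1223320576, 1521), -1)) = Mul(227697, Rational(1521, 1223320576)) = Rational(346327137, 1223320576)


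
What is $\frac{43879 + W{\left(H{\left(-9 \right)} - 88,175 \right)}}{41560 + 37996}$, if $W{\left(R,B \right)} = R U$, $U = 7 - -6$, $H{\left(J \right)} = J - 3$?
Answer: $\frac{42579}{79556} \approx 0.53521$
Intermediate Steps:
$H{\left(J \right)} = -3 + J$
$U = 13$ ($U = 7 + 6 = 13$)
$W{\left(R,B \right)} = 13 R$ ($W{\left(R,B \right)} = R 13 = 13 R$)
$\frac{43879 + W{\left(H{\left(-9 \right)} - 88,175 \right)}}{41560 + 37996} = \frac{43879 + 13 \left(\left(-3 - 9\right) - 88\right)}{41560 + 37996} = \frac{43879 + 13 \left(-12 - 88\right)}{79556} = \left(43879 + 13 \left(-100\right)\right) \frac{1}{79556} = \left(43879 - 1300\right) \frac{1}{79556} = 42579 \cdot \frac{1}{79556} = \frac{42579}{79556}$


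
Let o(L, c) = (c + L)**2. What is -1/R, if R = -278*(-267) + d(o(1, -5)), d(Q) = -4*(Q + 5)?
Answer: -1/74142 ≈ -1.3488e-5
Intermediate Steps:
o(L, c) = (L + c)**2
d(Q) = -20 - 4*Q (d(Q) = -4*(5 + Q) = -20 - 4*Q)
R = 74142 (R = -278*(-267) + (-20 - 4*(1 - 5)**2) = 74226 + (-20 - 4*(-4)**2) = 74226 + (-20 - 4*16) = 74226 + (-20 - 64) = 74226 - 84 = 74142)
-1/R = -1/74142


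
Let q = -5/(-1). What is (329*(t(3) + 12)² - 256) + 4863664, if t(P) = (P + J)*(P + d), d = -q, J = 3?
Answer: 4863408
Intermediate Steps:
q = 5 (q = -5*(-1) = 5)
d = -5 (d = -1*5 = -5)
t(P) = (-5 + P)*(3 + P) (t(P) = (P + 3)*(P - 5) = (3 + P)*(-5 + P) = (-5 + P)*(3 + P))
(329*(t(3) + 12)² - 256) + 4863664 = (329*((-15 + 3² - 2*3) + 12)² - 256) + 4863664 = (329*((-15 + 9 - 6) + 12)² - 256) + 4863664 = (329*(-12 + 12)² - 256) + 4863664 = (329*0² - 256) + 4863664 = (329*0 - 256) + 4863664 = (0 - 256) + 4863664 = -256 + 4863664 = 4863408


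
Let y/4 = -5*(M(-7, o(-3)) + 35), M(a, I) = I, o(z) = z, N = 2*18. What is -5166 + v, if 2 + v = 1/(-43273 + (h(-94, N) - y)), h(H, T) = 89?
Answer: -219867393/42544 ≈ -5168.0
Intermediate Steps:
N = 36
y = -640 (y = 4*(-5*(-3 + 35)) = 4*(-5*32) = 4*(-160) = -640)
v = -85089/42544 (v = -2 + 1/(-43273 + (89 - 1*(-640))) = -2 + 1/(-43273 + (89 + 640)) = -2 + 1/(-43273 + 729) = -2 + 1/(-42544) = -2 - 1/42544 = -85089/42544 ≈ -2.0000)
-5166 + v = -5166 - 85089/42544 = -219867393/42544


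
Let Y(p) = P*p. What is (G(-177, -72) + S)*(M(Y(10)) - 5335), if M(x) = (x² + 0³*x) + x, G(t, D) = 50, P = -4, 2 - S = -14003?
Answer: -53057625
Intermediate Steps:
S = 14005 (S = 2 - 1*(-14003) = 2 + 14003 = 14005)
Y(p) = -4*p
M(x) = x + x² (M(x) = (x² + 0*x) + x = (x² + 0) + x = x² + x = x + x²)
(G(-177, -72) + S)*(M(Y(10)) - 5335) = (50 + 14005)*((-4*10)*(1 - 4*10) - 5335) = 14055*(-40*(1 - 40) - 5335) = 14055*(-40*(-39) - 5335) = 14055*(1560 - 5335) = 14055*(-3775) = -53057625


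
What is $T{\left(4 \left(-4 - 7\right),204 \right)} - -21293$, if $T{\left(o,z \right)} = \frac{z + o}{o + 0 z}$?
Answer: $\frac{234183}{11} \approx 21289.0$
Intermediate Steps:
$T{\left(o,z \right)} = \frac{o + z}{o}$ ($T{\left(o,z \right)} = \frac{o + z}{o + 0} = \frac{o + z}{o}$)
$T{\left(4 \left(-4 - 7\right),204 \right)} - -21293 = \frac{4 \left(-4 - 7\right) + 204}{4 \left(-4 - 7\right)} - -21293 = \frac{4 \left(-11\right) + 204}{4 \left(-11\right)} + 21293 = \frac{-44 + 204}{-44} + 21293 = \left(- \frac{1}{44}\right) 160 + 21293 = - \frac{40}{11} + 21293 = \frac{234183}{11}$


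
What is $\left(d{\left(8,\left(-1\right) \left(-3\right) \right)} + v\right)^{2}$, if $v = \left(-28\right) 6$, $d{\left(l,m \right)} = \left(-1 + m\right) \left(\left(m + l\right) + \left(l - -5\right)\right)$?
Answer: $14400$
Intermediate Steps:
$d{\left(l,m \right)} = \left(-1 + m\right) \left(5 + m + 2 l\right)$ ($d{\left(l,m \right)} = \left(-1 + m\right) \left(\left(l + m\right) + \left(l + 5\right)\right) = \left(-1 + m\right) \left(\left(l + m\right) + \left(5 + l\right)\right) = \left(-1 + m\right) \left(5 + m + 2 l\right)$)
$v = -168$
$\left(d{\left(8,\left(-1\right) \left(-3\right) \right)} + v\right)^{2} = \left(\left(-5 + \left(\left(-1\right) \left(-3\right)\right)^{2} - 16 + 4 \left(\left(-1\right) \left(-3\right)\right) + 2 \cdot 8 \left(\left(-1\right) \left(-3\right)\right)\right) - 168\right)^{2} = \left(\left(-5 + 3^{2} - 16 + 4 \cdot 3 + 2 \cdot 8 \cdot 3\right) - 168\right)^{2} = \left(\left(-5 + 9 - 16 + 12 + 48\right) - 168\right)^{2} = \left(48 - 168\right)^{2} = \left(-120\right)^{2} = 14400$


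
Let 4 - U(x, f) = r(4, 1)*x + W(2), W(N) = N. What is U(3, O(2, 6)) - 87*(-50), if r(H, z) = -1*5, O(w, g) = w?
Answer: 4367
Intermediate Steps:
r(H, z) = -5
U(x, f) = 2 + 5*x (U(x, f) = 4 - (-5*x + 2) = 4 - (2 - 5*x) = 4 + (-2 + 5*x) = 2 + 5*x)
U(3, O(2, 6)) - 87*(-50) = (2 + 5*3) - 87*(-50) = (2 + 15) + 4350 = 17 + 4350 = 4367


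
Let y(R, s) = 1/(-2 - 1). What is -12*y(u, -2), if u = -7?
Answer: 4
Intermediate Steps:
y(R, s) = -⅓ (y(R, s) = 1/(-3) = -⅓)
-12*y(u, -2) = -12*(-⅓) = 4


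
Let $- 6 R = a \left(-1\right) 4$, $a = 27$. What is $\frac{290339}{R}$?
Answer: $\frac{290339}{18} \approx 16130.0$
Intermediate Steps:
$R = 18$ ($R = - \frac{27 \left(-1\right) 4}{6} = - \frac{\left(-27\right) 4}{6} = \left(- \frac{1}{6}\right) \left(-108\right) = 18$)
$\frac{290339}{R} = \frac{290339}{18}$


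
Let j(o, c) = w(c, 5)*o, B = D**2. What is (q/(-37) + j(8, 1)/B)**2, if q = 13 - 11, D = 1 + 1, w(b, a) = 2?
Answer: 21316/1369 ≈ 15.570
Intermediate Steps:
D = 2
B = 4 (B = 2**2 = 4)
j(o, c) = 2*o
q = 2
(q/(-37) + j(8, 1)/B)**2 = (2/(-37) + (2*8)/4)**2 = (2*(-1/37) + 16*(1/4))**2 = (-2/37 + 4)**2 = (146/37)**2 = 21316/1369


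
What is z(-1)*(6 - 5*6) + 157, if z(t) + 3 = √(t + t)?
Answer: 229 - 24*I*√2 ≈ 229.0 - 33.941*I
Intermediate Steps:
z(t) = -3 + √2*√t (z(t) = -3 + √(t + t) = -3 + √(2*t) = -3 + √2*√t)
z(-1)*(6 - 5*6) + 157 = (-3 + √2*√(-1))*(6 - 5*6) + 157 = (-3 + √2*I)*(6 - 30) + 157 = (-3 + I*√2)*(-24) + 157 = (72 - 24*I*√2) + 157 = 229 - 24*I*√2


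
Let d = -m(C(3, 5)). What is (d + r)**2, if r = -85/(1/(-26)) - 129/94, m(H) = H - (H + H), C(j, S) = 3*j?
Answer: 43454320849/8836 ≈ 4.9179e+6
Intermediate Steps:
m(H) = -H (m(H) = H - 2*H = -H)
r = 207611/94 (r = -85/(-1/26) - 129*1/94 = -85*(-26) - 129/94 = 2210 - 129/94 = 207611/94 ≈ 2208.6)
d = 9 (d = -(-1)*3*3 = -(-1)*9 = -1*(-9) = 9)
(d + r)**2 = (9 + 207611/94)**2 = (208457/94)**2 = 43454320849/8836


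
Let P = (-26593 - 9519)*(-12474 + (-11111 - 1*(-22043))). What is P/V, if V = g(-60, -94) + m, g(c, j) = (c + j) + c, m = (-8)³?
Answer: -9280784/121 ≈ -76701.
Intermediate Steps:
m = -512
P = 55684704 (P = -36112*(-12474 + (-11111 + 22043)) = -36112*(-12474 + 10932) = -36112*(-1542) = 55684704)
g(c, j) = j + 2*c
V = -726 (V = (-94 + 2*(-60)) - 512 = (-94 - 120) - 512 = -214 - 512 = -726)
P/V = 55684704/(-726) = 55684704*(-1/726) = -9280784/121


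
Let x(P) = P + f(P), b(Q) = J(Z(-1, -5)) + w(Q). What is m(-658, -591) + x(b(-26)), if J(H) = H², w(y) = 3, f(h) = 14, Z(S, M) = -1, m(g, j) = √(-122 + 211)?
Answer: 18 + √89 ≈ 27.434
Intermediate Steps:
m(g, j) = √89
b(Q) = 4 (b(Q) = (-1)² + 3 = 1 + 3 = 4)
x(P) = 14 + P (x(P) = P + 14 = 14 + P)
m(-658, -591) + x(b(-26)) = √89 + (14 + 4) = √89 + 18 = 18 + √89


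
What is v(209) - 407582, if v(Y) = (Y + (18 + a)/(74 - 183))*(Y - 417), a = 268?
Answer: -49105398/109 ≈ -4.5051e+5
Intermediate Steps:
v(Y) = (-417 + Y)*(-286/109 + Y) (v(Y) = (Y + (18 + 268)/(74 - 183))*(Y - 417) = (Y + 286/(-109))*(-417 + Y) = (Y + 286*(-1/109))*(-417 + Y) = (Y - 286/109)*(-417 + Y) = (-286/109 + Y)*(-417 + Y) = (-417 + Y)*(-286/109 + Y))
v(209) - 407582 = (119262/109 + 209**2 - 45739/109*209) - 407582 = (119262/109 + 43681 - 9559451/109) - 407582 = -4678960/109 - 407582 = -49105398/109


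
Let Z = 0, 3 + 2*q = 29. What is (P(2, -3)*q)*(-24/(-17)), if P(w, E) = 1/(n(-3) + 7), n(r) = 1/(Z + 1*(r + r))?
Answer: 1872/697 ≈ 2.6858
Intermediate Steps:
q = 13 (q = -3/2 + (½)*29 = -3/2 + 29/2 = 13)
n(r) = 1/(2*r) (n(r) = 1/(0 + 1*(r + r)) = 1/(0 + 1*(2*r)) = 1/(0 + 2*r) = 1/(2*r))
P(w, E) = 6/41 (P(w, E) = 1/((½)/(-3) + 7) = 1/((½)*(-⅓) + 7) = 1/(-⅙ + 7) = 1/(41/6) = 6/41)
(P(2, -3)*q)*(-24/(-17)) = ((6/41)*13)*(-24/(-17)) = 78*(-24*(-1/17))/41 = (78/41)*(24/17) = 1872/697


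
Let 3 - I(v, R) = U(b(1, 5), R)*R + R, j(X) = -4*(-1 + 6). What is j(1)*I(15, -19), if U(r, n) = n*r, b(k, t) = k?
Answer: 6780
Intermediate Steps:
j(X) = -20 (j(X) = -4*5 = -20)
I(v, R) = 3 - R - R² (I(v, R) = 3 - ((R*1)*R + R) = 3 - (R*R + R) = 3 - (R² + R) = 3 - (R + R²) = 3 + (-R - R²) = 3 - R - R²)
j(1)*I(15, -19) = -20*(3 - 1*(-19) - 1*(-19)²) = -20*(3 + 19 - 1*361) = -20*(3 + 19 - 361) = -20*(-339) = 6780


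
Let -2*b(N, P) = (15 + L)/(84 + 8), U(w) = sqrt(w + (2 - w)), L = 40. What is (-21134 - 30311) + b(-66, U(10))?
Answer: -9465935/184 ≈ -51445.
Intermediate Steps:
U(w) = sqrt(2)
b(N, P) = -55/184 (b(N, P) = -(15 + 40)/(2*(84 + 8)) = -55/(2*92) = -1/2*55/92 = -55/184)
(-21134 - 30311) + b(-66, U(10)) = (-21134 - 30311) - 55/184 = -51445 - 55/184 = -9465935/184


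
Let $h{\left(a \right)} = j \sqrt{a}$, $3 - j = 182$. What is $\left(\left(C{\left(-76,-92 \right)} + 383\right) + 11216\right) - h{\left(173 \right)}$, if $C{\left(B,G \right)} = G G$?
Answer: $20063 + 179 \sqrt{173} \approx 22417.0$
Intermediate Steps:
$j = -179$ ($j = 3 - 182 = -179$)
$C{\left(B,G \right)} = G^{2}$
$h{\left(a \right)} = - 179 \sqrt{a}$
$\left(\left(C{\left(-76,-92 \right)} + 383\right) + 11216\right) - h{\left(173 \right)} = \left(\left(\left(-92\right)^{2} + 383\right) + 11216\right) - - 179 \sqrt{173} = \left(\left(8464 + 383\right) + 11216\right) + 179 \sqrt{173} = \left(8847 + 11216\right) + 179 \sqrt{173} = 20063 + 179 \sqrt{173}$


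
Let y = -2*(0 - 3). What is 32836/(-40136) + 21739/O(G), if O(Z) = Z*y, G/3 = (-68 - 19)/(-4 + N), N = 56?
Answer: -195785687/270918 ≈ -722.67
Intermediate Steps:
y = 6 (y = -2*(-3) = 6)
G = -261/52 (G = 3*((-68 - 19)/(-4 + 56)) = 3*(-87/52) = -261/52 ≈ -5.0192)
O(Z) = 6*Z (O(Z) = Z*6 = 6*Z)
32836/(-40136) + 21739/O(G) = 32836/(-40136) + 21739/((6*(-261/52))) = 32836*(-1/40136) + 21739/(-783/26) = -8209/10034 + 21739*(-26/783) = -8209/10034 - 565214/783 = -195785687/270918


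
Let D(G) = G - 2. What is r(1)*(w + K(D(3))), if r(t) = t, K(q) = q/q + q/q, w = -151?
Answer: -149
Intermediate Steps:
D(G) = -2 + G
K(q) = 2 (K(q) = 1 + 1 = 2)
r(1)*(w + K(D(3))) = 1*(-151 + 2) = 1*(-149) = -149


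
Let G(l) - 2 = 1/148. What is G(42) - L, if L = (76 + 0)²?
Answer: -854551/148 ≈ -5774.0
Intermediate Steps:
G(l) = 297/148 (G(l) = 2 + 1/148 = 297/148)
L = 5776 (L = 76² = 5776)
G(42) - L = 297/148 - 1*5776 = 297/148 - 5776 = -854551/148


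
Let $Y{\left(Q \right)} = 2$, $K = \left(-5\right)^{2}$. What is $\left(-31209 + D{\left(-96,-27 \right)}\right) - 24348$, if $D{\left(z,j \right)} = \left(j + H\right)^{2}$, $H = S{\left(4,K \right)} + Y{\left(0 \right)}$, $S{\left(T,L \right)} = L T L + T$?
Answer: $6089884$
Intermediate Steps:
$K = 25$
$S{\left(T,L \right)} = T + T L^{2}$ ($S{\left(T,L \right)} = T L^{2} + T = T + T L^{2}$)
$H = 2506$ ($H = 4 \left(1 + 25^{2}\right) + 2 = 4 \left(1 + 625\right) + 2 = 4 \cdot 626 + 2 = 2504 + 2 = 2506$)
$D{\left(z,j \right)} = \left(2506 + j\right)^{2}$ ($D{\left(z,j \right)} = \left(j + 2506\right)^{2} = \left(2506 + j\right)^{2}$)
$\left(-31209 + D{\left(-96,-27 \right)}\right) - 24348 = \left(-31209 + \left(2506 - 27\right)^{2}\right) - 24348 = \left(-31209 + 2479^{2}\right) - 24348 = \left(-31209 + 6145441\right) - 24348 = 6114232 - 24348 = 6089884$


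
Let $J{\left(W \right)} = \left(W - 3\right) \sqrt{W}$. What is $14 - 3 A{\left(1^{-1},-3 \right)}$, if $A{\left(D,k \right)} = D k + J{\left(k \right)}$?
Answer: $23 + 18 i \sqrt{3} \approx 23.0 + 31.177 i$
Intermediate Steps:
$J{\left(W \right)} = \sqrt{W} \left(-3 + W\right)$ ($J{\left(W \right)} = \left(-3 + W\right) \sqrt{W} = \sqrt{W} \left(-3 + W\right)$)
$A{\left(D,k \right)} = D k + \sqrt{k} \left(-3 + k\right)$
$14 - 3 A{\left(1^{-1},-3 \right)} = 14 - 3 \left(1^{-1} \left(-3\right) + \sqrt{-3} \left(-3 - 3\right)\right) = 14 - 3 \left(1 \left(-3\right) + i \sqrt{3} \left(-6\right)\right) = 14 - 3 \left(-3 - 6 i \sqrt{3}\right) = 14 + \left(9 + 18 i \sqrt{3}\right) = 23 + 18 i \sqrt{3}$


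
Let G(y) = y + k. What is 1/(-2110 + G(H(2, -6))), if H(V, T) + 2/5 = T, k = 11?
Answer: -5/10527 ≈ -0.00047497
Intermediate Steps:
H(V, T) = -⅖ + T
G(y) = 11 + y (G(y) = y + 11 = 11 + y)
1/(-2110 + G(H(2, -6))) = 1/(-2110 + (11 + (-⅖ - 6))) = 1/(-2110 + (11 - 32/5)) = 1/(-2110 + 23/5) = 1/(-10527/5) = -5/10527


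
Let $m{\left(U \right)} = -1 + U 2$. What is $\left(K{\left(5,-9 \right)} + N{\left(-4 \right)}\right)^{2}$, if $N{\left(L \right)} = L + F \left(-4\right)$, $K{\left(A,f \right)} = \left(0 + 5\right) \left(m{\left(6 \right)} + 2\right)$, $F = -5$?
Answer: $6561$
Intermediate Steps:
$m{\left(U \right)} = -1 + 2 U$
$K{\left(A,f \right)} = 65$ ($K{\left(A,f \right)} = \left(0 + 5\right) \left(\left(-1 + 2 \cdot 6\right) + 2\right) = 5 \left(\left(-1 + 12\right) + 2\right) = 5 \left(11 + 2\right) = 5 \cdot 13 = 65$)
$N{\left(L \right)} = 20 + L$ ($N{\left(L \right)} = L - -20 = L + 20 = 20 + L$)
$\left(K{\left(5,-9 \right)} + N{\left(-4 \right)}\right)^{2} = \left(65 + \left(20 - 4\right)\right)^{2} = \left(65 + 16\right)^{2} = 81^{2} = 6561$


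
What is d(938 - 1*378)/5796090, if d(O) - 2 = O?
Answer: 281/2898045 ≈ 9.6962e-5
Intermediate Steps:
d(O) = 2 + O
d(938 - 1*378)/5796090 = (2 + (938 - 1*378))/5796090 = (2 + (938 - 378))*(1/5796090) = (2 + 560)*(1/5796090) = 562*(1/5796090) = 281/2898045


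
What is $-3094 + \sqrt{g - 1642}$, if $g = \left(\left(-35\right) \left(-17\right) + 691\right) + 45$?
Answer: $-3094 + i \sqrt{311} \approx -3094.0 + 17.635 i$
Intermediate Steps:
$g = 1331$ ($g = \left(595 + 691\right) + 45 = 1286 + 45 = 1331$)
$-3094 + \sqrt{g - 1642} = -3094 + \sqrt{1331 - 1642} = -3094 + \sqrt{-311} = -3094 + i \sqrt{311}$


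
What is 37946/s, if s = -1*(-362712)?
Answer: 18973/181356 ≈ 0.10462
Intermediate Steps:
s = 362712
37946/s = 37946/362712 = 37946*(1/362712) = 18973/181356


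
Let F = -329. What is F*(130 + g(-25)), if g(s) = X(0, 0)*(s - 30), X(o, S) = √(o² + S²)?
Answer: -42770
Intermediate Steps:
X(o, S) = √(S² + o²)
g(s) = 0 (g(s) = √(0² + 0²)*(s - 30) = √(0 + 0)*(-30 + s) = √0*(-30 + s) = 0*(-30 + s) = 0)
F*(130 + g(-25)) = -329*(130 + 0) = -329*130 = -42770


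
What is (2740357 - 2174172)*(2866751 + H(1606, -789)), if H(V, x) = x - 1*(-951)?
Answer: 1623203136905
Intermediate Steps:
H(V, x) = 951 + x (H(V, x) = x + 951 = 951 + x)
(2740357 - 2174172)*(2866751 + H(1606, -789)) = (2740357 - 2174172)*(2866751 + (951 - 789)) = 566185*(2866751 + 162) = 566185*2866913 = 1623203136905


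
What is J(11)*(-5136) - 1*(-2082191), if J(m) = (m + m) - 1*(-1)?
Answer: 1964063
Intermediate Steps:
J(m) = 1 + 2*m (J(m) = 2*m + 1 = 1 + 2*m)
J(11)*(-5136) - 1*(-2082191) = (1 + 2*11)*(-5136) - 1*(-2082191) = (1 + 22)*(-5136) + 2082191 = 23*(-5136) + 2082191 = -118128 + 2082191 = 1964063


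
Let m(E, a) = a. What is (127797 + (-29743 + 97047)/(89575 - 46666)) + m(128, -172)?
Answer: 5476328429/42909 ≈ 1.2763e+5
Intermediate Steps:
(127797 + (-29743 + 97047)/(89575 - 46666)) + m(128, -172) = (127797 + (-29743 + 97047)/(89575 - 46666)) - 172 = (127797 + 67304/42909) - 172 = 5483708777/42909 - 172 = 5476328429/42909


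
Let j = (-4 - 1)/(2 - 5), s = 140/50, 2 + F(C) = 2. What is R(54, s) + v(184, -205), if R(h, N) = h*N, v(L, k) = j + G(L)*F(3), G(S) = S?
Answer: 2293/15 ≈ 152.87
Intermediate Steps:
F(C) = 0 (F(C) = -2 + 2 = 0)
s = 14/5 (s = 140*(1/50) = 14/5 ≈ 2.8000)
j = 5/3 (j = -5/(-3) = -5*(-1/3) = 5/3 ≈ 1.6667)
v(L, k) = 5/3 (v(L, k) = 5/3 + L*0 = 5/3 + 0 = 5/3)
R(h, N) = N*h
R(54, s) + v(184, -205) = (14/5)*54 + 5/3 = 756/5 + 5/3 = 2293/15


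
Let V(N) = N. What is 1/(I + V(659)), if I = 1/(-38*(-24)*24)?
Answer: 21888/14424193 ≈ 0.0015175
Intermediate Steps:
I = 1/21888 (I = 1/(912*24) = 1/21888 ≈ 4.5687e-5)
1/(I + V(659)) = 1/(1/21888 + 659) = 1/(14424193/21888) = 21888/14424193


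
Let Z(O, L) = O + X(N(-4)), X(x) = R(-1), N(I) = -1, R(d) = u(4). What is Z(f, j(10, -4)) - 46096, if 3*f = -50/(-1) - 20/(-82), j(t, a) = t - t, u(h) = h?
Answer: -5667256/123 ≈ -46075.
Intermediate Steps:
R(d) = 4
j(t, a) = 0
X(x) = 4
f = 2060/123 (f = (-50/(-1) - 20/(-82))/3 = (-50*(-1) - 20*(-1/82))/3 = (50 + 10/41)/3 = (1/3)*(2060/41) = 2060/123 ≈ 16.748)
Z(O, L) = 4 + O (Z(O, L) = O + 4 = 4 + O)
Z(f, j(10, -4)) - 46096 = (4 + 2060/123) - 46096 = 2552/123 - 46096 = -5667256/123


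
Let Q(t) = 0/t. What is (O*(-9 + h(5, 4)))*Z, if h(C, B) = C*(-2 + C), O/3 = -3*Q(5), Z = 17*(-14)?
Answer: 0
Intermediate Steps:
Q(t) = 0
Z = -238
O = 0 (O = 3*(-3*0) = 3*0 = 0)
(O*(-9 + h(5, 4)))*Z = (0*(-9 + 5*(-2 + 5)))*(-238) = (0*(-9 + 5*3))*(-238) = (0*(-9 + 15))*(-238) = (0*6)*(-238) = 0*(-238) = 0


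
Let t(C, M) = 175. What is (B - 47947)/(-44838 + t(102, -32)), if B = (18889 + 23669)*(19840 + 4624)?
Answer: -1041090965/44663 ≈ -23310.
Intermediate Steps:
B = 1041138912 (B = 42558*24464 = 1041138912)
(B - 47947)/(-44838 + t(102, -32)) = (1041138912 - 47947)/(-44838 + 175) = 1041090965/(-44663) = 1041090965*(-1/44663) = -1041090965/44663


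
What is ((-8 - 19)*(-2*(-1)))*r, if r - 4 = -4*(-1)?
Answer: -432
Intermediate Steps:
r = 8 (r = 4 - 4*(-1) = 4 + 4 = 8)
((-8 - 19)*(-2*(-1)))*r = ((-8 - 19)*(-2*(-1)))*8 = -27*2*8 = -54*8 = -432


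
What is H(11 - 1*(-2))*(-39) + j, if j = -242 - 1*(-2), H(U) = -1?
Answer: -201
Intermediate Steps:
j = -240 (j = -242 + 2 = -240)
H(11 - 1*(-2))*(-39) + j = -1*(-39) - 240 = 39 - 240 = -201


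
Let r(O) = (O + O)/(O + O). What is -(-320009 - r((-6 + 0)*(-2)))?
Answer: 320010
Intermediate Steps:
r(O) = 1 (r(O) = (2*O)/((2*O)) = (2*O)*(1/(2*O)) = 1)
-(-320009 - r((-6 + 0)*(-2))) = -(-320009 - 1*1) = -(-320009 - 1) = -1*(-320010) = 320010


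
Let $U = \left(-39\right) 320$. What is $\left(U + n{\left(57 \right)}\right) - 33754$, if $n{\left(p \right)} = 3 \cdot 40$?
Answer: $-46114$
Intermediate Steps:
$n{\left(p \right)} = 120$
$U = -12480$
$\left(U + n{\left(57 \right)}\right) - 33754 = \left(-12480 + 120\right) - 33754 = -12360 - 33754 = -46114$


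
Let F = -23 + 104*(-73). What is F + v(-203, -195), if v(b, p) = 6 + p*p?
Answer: 30416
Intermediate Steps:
v(b, p) = 6 + p²
F = -7615 (F = -23 - 7592 = -7615)
F + v(-203, -195) = -7615 + (6 + (-195)²) = -7615 + (6 + 38025) = -7615 + 38031 = 30416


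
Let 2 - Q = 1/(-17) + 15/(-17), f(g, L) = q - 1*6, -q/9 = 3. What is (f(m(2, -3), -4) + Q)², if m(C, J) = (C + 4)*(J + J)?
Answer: 261121/289 ≈ 903.53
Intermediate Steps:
q = -27 (q = -9*3 = -27)
m(C, J) = 2*J*(4 + C) (m(C, J) = (4 + C)*(2*J) = 2*J*(4 + C))
f(g, L) = -33 (f(g, L) = -27 - 1*6 = -27 - 6 = -33)
Q = 50/17 (Q = 2 - (1/(-17) + 15/(-17)) = 2 - (1*(-1/17) + 15*(-1/17)) = 2 - (-1/17 - 15/17) = 2 - 1*(-16/17) = 2 + 16/17 = 50/17 ≈ 2.9412)
(f(m(2, -3), -4) + Q)² = (-33 + 50/17)² = (-511/17)² = 261121/289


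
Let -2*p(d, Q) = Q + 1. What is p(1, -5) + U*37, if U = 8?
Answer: 298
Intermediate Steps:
p(d, Q) = -1/2 - Q/2 (p(d, Q) = -(Q + 1)/2 = -(1 + Q)/2 = -1/2 - Q/2)
p(1, -5) + U*37 = (-1/2 - 1/2*(-5)) + 8*37 = (-1/2 + 5/2) + 296 = 2 + 296 = 298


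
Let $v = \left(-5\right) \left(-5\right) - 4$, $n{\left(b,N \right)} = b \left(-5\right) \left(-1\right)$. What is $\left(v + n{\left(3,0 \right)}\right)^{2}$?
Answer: $1296$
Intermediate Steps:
$n{\left(b,N \right)} = 5 b$ ($n{\left(b,N \right)} = - 5 b \left(-1\right) = 5 b$)
$v = 21$ ($v = 25 - 4 = 21$)
$\left(v + n{\left(3,0 \right)}\right)^{2} = \left(21 + 5 \cdot 3\right)^{2} = \left(21 + 15\right)^{2} = 36^{2} = 1296$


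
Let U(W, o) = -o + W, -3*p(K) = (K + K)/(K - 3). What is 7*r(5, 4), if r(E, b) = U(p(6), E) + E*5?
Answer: 392/3 ≈ 130.67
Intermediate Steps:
p(K) = -2*K/(3*(-3 + K)) (p(K) = -(K + K)/(3*(K - 3)) = -2*K/(3*(-3 + K)))
U(W, o) = W - o
r(E, b) = -4/3 + 4*E (r(E, b) = (-2*6/(-9 + 3*6) - E) + E*5 = (-2*6/(-9 + 18) - E) + 5*E = (-2*6/9 - E) + 5*E = (-2*6*⅑ - E) + 5*E = (-4/3 - E) + 5*E = -4/3 + 4*E)
7*r(5, 4) = 7*(-4/3 + 4*5) = 7*(-4/3 + 20) = 7*(56/3) = 392/3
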